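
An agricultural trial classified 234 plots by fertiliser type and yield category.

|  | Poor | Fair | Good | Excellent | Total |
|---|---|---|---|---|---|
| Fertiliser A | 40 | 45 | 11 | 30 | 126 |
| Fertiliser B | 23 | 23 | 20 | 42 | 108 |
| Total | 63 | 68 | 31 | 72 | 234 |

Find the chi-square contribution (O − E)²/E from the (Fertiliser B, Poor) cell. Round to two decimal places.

Row total (Fertiliser B) = 108; column total (Poor) = 63; N = 234.
Expected count E = 108 × 63 / 234 = 29.077.
Contribution = (O − E)²/E = (23 − 29.077)² / 29.077 = 1.27.

1.27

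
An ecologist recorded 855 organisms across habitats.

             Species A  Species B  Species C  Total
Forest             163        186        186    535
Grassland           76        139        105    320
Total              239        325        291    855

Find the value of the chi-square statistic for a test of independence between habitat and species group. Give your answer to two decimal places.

Grand total N = 855.
Expected counts (row total × column total / N):
  Forest, Species A: 535×239/855 = 149.550
  Forest, Species B: 535×325/855 = 203.363
  Forest, Species C: 535×291/855 = 182.088
  Grassland, Species A: 320×239/855 = 89.450
  Grassland, Species B: 320×325/855 = 121.637
  Grassland, Species C: 320×291/855 = 108.912
Contributions (O − E)²/E:
  (163 − 149.550)²/149.550 = 1.2096
  (186 − 203.363)²/203.363 = 1.4824
  (186 − 182.088)²/182.088 = 0.0840
  (76 − 89.450)²/89.450 = 2.0224
  (139 − 121.637)²/121.637 = 2.4785
  (105 − 108.912)²/108.912 = 0.1405
χ² = 1.2096 + 1.4824 + 0.0840 + 2.0224 + 2.4785 + 0.1405 = 7.42

7.42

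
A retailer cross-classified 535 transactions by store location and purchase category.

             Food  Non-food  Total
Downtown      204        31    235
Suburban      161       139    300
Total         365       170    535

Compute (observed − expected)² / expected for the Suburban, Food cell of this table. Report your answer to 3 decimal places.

9.319

Row total (Suburban) = 300; column total (Food) = 365; N = 535.
Expected count E = 300 × 365 / 535 = 204.6729.
Contribution = (O − E)²/E = (161 − 204.6729)² / 204.6729 = 9.319.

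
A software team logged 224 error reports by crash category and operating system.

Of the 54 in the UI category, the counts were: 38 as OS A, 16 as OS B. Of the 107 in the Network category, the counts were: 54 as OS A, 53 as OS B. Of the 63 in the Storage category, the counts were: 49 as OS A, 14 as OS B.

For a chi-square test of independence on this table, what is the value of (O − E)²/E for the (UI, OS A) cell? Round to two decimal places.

0.47

Row total (UI) = 54; column total (OS A) = 141; N = 224.
Expected count E = 54 × 141 / 224 = 33.991.
Contribution = (O − E)²/E = (38 − 33.991)² / 33.991 = 0.47.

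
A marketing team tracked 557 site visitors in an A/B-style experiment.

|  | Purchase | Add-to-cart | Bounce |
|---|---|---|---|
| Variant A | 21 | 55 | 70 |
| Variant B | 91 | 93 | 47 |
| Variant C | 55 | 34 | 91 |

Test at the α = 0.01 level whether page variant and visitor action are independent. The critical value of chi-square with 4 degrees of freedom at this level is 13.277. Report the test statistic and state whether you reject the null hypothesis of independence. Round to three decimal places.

65.025; reject H₀

Row totals: 146, 231, 180. Column totals: 167, 182, 208. Grand total N = 557.
Expected counts (row total × column total / N):
  Variant A, Purchase: 146×167/557 = 43.7738
  Variant A, Add-to-cart: 146×182/557 = 47.7056
  Variant A, Bounce: 146×208/557 = 54.5206
  Variant B, Purchase: 231×167/557 = 69.2585
  Variant B, Add-to-cart: 231×182/557 = 75.4794
  Variant B, Bounce: 231×208/557 = 86.2621
  Variant C, Purchase: 180×167/557 = 53.9677
  Variant C, Add-to-cart: 180×182/557 = 58.8151
  Variant C, Bounce: 180×208/557 = 67.2172
Contributions (O − E)²/E:
  (21 − 43.7738)²/43.7738 = 11.8483
  (55 − 47.7056)²/47.7056 = 1.1153
  (70 − 54.5206)²/54.5206 = 4.3949
  (91 − 69.2585)²/69.2585 = 6.8251
  (93 − 75.4794)²/75.4794 = 4.0670
  (47 − 86.2621)²/86.2621 = 17.8701
  (55 − 53.9677)²/53.9677 = 0.0197
  (34 − 58.8151)²/58.8151 = 10.4699
  (91 − 67.2172)²/67.2172 = 8.4148
χ² = 11.8483 + 1.1153 + 4.3949 + 6.8251 + 4.0670 + 17.8701 + 0.0197 + 10.4699 + 8.4148 = 65.025
df = (3−1)(3−1) = 4. Since 65.025 > 13.277, reject the null hypothesis of independence at α = 0.01.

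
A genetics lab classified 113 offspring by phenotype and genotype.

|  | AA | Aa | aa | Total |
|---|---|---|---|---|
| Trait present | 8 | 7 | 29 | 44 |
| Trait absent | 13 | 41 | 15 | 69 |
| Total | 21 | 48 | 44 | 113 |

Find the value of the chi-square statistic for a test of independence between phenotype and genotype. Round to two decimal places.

25.44

Grand total N = 113.
Expected counts (row total × column total / N):
  Trait present, AA: 44×21/113 = 8.177
  Trait present, Aa: 44×48/113 = 18.690
  Trait present, aa: 44×44/113 = 17.133
  Trait absent, AA: 69×21/113 = 12.823
  Trait absent, Aa: 69×48/113 = 29.310
  Trait absent, aa: 69×44/113 = 26.867
Contributions (O − E)²/E:
  (8 − 8.177)²/8.177 = 0.0038
  (7 − 18.690)²/18.690 = 7.3117
  (29 − 17.133)²/17.133 = 8.2196
  (13 − 12.823)²/12.823 = 0.0024
  (41 − 29.310)²/29.310 = 4.6624
  (15 − 26.867)²/26.867 = 5.2416
χ² = 0.0038 + 7.3117 + 8.2196 + 0.0024 + 4.6624 + 5.2416 = 25.44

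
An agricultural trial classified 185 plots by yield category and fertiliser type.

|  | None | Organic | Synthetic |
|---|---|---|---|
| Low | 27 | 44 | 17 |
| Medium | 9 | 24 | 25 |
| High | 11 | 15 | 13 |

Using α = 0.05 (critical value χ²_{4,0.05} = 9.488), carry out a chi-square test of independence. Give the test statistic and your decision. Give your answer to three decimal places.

Row totals: 88, 58, 39. Column totals: 47, 83, 55. Grand total N = 185.
Expected counts (row total × column total / N):
  Low, None: 88×47/185 = 22.3568
  Low, Organic: 88×83/185 = 39.4811
  Low, Synthetic: 88×55/185 = 26.1622
  Medium, None: 58×47/185 = 14.7351
  Medium, Organic: 58×83/185 = 26.0216
  Medium, Synthetic: 58×55/185 = 17.2432
  High, None: 39×47/185 = 9.9081
  High, Organic: 39×83/185 = 17.4973
  High, Synthetic: 39×55/185 = 11.5946
Contributions (O − E)²/E:
  (27 − 22.3568)²/22.3568 = 0.9643
  (44 − 39.4811)²/39.4811 = 0.5172
  (17 − 26.1622)²/26.1622 = 3.2087
  (9 − 14.7351)²/14.7351 = 2.2322
  (24 − 26.0216)²/26.0216 = 0.1571
  (25 − 17.2432)²/17.2432 = 3.4894
  (11 − 9.9081)²/9.9081 = 0.1203
  (15 − 17.4973)²/17.4973 = 0.3564
  (13 − 11.5946)²/11.5946 = 0.1704
χ² = 0.9643 + 0.5172 + 3.2087 + 2.2322 + 0.1571 + 3.4894 + 0.1203 + 0.3564 + 0.1704 = 11.216
df = (3−1)(3−1) = 4. Since 11.216 > 9.488, reject the null hypothesis of independence at α = 0.05.

11.216; reject H₀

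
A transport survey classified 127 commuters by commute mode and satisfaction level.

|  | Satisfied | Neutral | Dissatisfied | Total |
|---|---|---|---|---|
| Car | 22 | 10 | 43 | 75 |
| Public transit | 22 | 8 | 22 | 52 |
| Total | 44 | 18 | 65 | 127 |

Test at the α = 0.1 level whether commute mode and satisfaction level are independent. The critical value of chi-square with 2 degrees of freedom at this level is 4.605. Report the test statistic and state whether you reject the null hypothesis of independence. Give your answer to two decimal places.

2.94; fail to reject H₀

Grand total N = 127.
Expected counts (row total × column total / N):
  Car, Satisfied: 75×44/127 = 25.984
  Car, Neutral: 75×18/127 = 10.630
  Car, Dissatisfied: 75×65/127 = 38.386
  Public transit, Satisfied: 52×44/127 = 18.016
  Public transit, Neutral: 52×18/127 = 7.370
  Public transit, Dissatisfied: 52×65/127 = 26.614
Contributions (O − E)²/E:
  (22 − 25.984)²/25.984 = 0.6108
  (10 − 10.630)²/10.630 = 0.0373
  (43 − 38.386)²/38.386 = 0.5546
  (22 − 18.016)²/18.016 = 0.8810
  (8 − 7.370)²/7.370 = 0.0539
  (22 − 26.614)²/26.614 = 0.7999
χ² = 0.6108 + 0.0373 + 0.5546 + 0.8810 + 0.0539 + 0.7999 = 2.94
df = (2−1)(3−1) = 2. Since 2.94 < 4.605, fail to reject the null hypothesis of independence at α = 0.1.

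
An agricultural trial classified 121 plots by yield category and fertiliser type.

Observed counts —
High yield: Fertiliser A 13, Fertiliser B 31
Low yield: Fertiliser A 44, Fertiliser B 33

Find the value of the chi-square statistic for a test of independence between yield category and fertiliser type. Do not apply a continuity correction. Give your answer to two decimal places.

8.56

Row totals: 44, 77. Column totals: 57, 64. Grand total N = 121.
Expected counts (row total × column total / N):
  High yield, Fertiliser A: 44×57/121 = 20.727
  High yield, Fertiliser B: 44×64/121 = 23.273
  Low yield, Fertiliser A: 77×57/121 = 36.273
  Low yield, Fertiliser B: 77×64/121 = 40.727
Contributions (O − E)²/E:
  (13 − 20.727)²/20.727 = 2.8806
  (31 − 23.273)²/23.273 = 2.5655
  (44 − 36.273)²/36.273 = 1.6460
  (33 − 40.727)²/40.727 = 1.4660
χ² = 2.8806 + 2.5655 + 1.6460 + 1.4660 = 8.56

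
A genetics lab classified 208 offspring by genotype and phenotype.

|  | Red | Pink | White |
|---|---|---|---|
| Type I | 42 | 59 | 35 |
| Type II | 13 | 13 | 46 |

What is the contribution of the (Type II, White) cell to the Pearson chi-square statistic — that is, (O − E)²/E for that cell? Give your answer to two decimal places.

Row total (Type II) = 72; column total (White) = 81; N = 208.
Expected count E = 72 × 81 / 208 = 28.0385.
Contribution = (O − E)²/E = (46 − 28.0385)² / 28.0385 = 11.51.

11.51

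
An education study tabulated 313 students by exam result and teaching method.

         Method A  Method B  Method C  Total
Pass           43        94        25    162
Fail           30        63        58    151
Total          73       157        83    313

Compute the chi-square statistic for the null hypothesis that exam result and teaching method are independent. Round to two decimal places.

21.20

Grand total N = 313.
Expected counts (row total × column total / N):
  Pass, Method A: 162×73/313 = 37.783
  Pass, Method B: 162×157/313 = 81.259
  Pass, Method C: 162×83/313 = 42.958
  Fail, Method A: 151×73/313 = 35.217
  Fail, Method B: 151×157/313 = 75.741
  Fail, Method C: 151×83/313 = 40.042
Contributions (O − E)²/E:
  (43 − 37.783)²/37.783 = 0.7204
  (94 − 81.259)²/81.259 = 1.9977
  (25 − 42.958)²/42.958 = 7.5071
  (30 − 35.217)²/35.217 = 0.7728
  (63 − 75.741)²/75.741 = 2.1433
  (58 − 40.042)²/40.042 = 8.0538
χ² = 0.7204 + 1.9977 + 7.5071 + 0.7728 + 2.1433 + 8.0538 = 21.20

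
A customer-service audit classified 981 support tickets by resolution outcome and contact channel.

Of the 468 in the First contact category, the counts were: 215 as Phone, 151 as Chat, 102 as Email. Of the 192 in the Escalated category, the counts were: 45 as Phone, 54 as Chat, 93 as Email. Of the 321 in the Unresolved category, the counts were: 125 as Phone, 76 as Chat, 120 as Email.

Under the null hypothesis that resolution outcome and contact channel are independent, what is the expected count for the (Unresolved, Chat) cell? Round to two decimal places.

91.95

Row total (Unresolved) = 321; column total (Chat) = 281; grand total N = 981.
Expected count = (row total × column total) / N = 321 × 281 / 981 = 91.95.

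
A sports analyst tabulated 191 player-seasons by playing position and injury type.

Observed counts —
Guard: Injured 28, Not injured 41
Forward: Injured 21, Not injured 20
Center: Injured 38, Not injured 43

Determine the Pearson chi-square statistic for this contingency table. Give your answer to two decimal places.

1.28

Row totals: 69, 41, 81. Column totals: 87, 104. Grand total N = 191.
Expected counts (row total × column total / N):
  Guard, Injured: 69×87/191 = 31.429
  Guard, Not injured: 69×104/191 = 37.571
  Forward, Injured: 41×87/191 = 18.675
  Forward, Not injured: 41×104/191 = 22.325
  Center, Injured: 81×87/191 = 36.895
  Center, Not injured: 81×104/191 = 44.105
Contributions (O − E)²/E:
  (28 − 31.429)²/31.429 = 0.3741
  (41 − 37.571)²/37.571 = 0.3130
  (21 − 18.675)²/18.675 = 0.2895
  (20 − 22.325)²/22.325 = 0.2421
  (38 − 36.895)²/36.895 = 0.0331
  (43 − 44.105)²/44.105 = 0.0277
χ² = 0.3741 + 0.3130 + 0.2895 + 0.2421 + 0.0331 + 0.0277 = 1.28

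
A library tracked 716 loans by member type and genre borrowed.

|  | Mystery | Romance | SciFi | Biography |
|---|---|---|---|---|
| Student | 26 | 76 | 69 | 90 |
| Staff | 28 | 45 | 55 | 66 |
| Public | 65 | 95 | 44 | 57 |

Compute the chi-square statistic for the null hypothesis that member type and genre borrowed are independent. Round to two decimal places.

41.33

Row totals: 261, 194, 261. Column totals: 119, 216, 168, 213. Grand total N = 716.
Expected counts (row total × column total / N):
  Student, Mystery: 261×119/716 = 43.378
  Student, Romance: 261×216/716 = 78.737
  Student, SciFi: 261×168/716 = 61.240
  Student, Biography: 261×213/716 = 77.644
  Staff, Mystery: 194×119/716 = 32.243
  Staff, Romance: 194×216/716 = 58.525
  Staff, SciFi: 194×168/716 = 45.520
  Staff, Biography: 194×213/716 = 57.712
  Public, Mystery: 261×119/716 = 43.378
  Public, Romance: 261×216/716 = 78.737
  Public, SciFi: 261×168/716 = 61.240
  Public, Biography: 261×213/716 = 77.644
Contributions (O − E)²/E:
  (26 − 43.378)²/43.378 = 6.9619
  (76 − 78.737)²/78.737 = 0.0951
  (69 − 61.240)²/61.240 = 0.9833
  (90 − 77.644)²/77.644 = 1.9663
  (28 − 32.243)²/32.243 = 0.5584
  (45 − 58.525)²/58.525 = 3.1256
  (55 − 45.520)²/45.520 = 1.9743
  (66 − 57.712)²/57.712 = 1.1902
  (65 − 43.378)²/43.378 = 10.7776
  (95 − 78.737)²/78.737 = 3.3591
  (44 − 61.240)²/61.240 = 4.8533
  (57 − 77.644)²/77.644 = 5.4888
χ² = 6.9619 + 0.0951 + 0.9833 + 1.9663 + 0.5584 + 3.1256 + 1.9743 + 1.1902 + 10.7776 + 3.3591 + 4.8533 + 5.4888 = 41.33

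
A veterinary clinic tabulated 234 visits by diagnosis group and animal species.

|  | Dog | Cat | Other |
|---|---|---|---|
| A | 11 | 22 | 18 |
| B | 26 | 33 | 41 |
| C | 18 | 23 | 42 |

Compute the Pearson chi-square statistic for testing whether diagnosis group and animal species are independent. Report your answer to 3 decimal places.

4.628

Row totals: 51, 100, 83. Column totals: 55, 78, 101. Grand total N = 234.
Expected counts (row total × column total / N):
  A, Dog: 51×55/234 = 11.9872
  A, Cat: 51×78/234 = 17.0000
  A, Other: 51×101/234 = 22.0128
  B, Dog: 100×55/234 = 23.5043
  B, Cat: 100×78/234 = 33.3333
  B, Other: 100×101/234 = 43.1624
  C, Dog: 83×55/234 = 19.5085
  C, Cat: 83×78/234 = 27.6667
  C, Other: 83×101/234 = 35.8248
Contributions (O − E)²/E:
  (11 − 11.9872)²/11.9872 = 0.0813
  (22 − 17.0000)²/17.0000 = 1.4706
  (18 − 22.0128)²/22.0128 = 0.7315
  (26 − 23.5043)²/23.5043 = 0.2650
  (33 − 33.3333)²/33.3333 = 0.0033
  (41 − 43.1624)²/43.1624 = 0.1083
  (18 − 19.5085)²/19.5085 = 0.1166
  (23 − 27.6667)²/27.6667 = 0.7872
  (42 − 35.8248)²/35.8248 = 1.0644
χ² = 0.0813 + 1.4706 + 0.7315 + 0.2650 + 0.0033 + 0.1083 + 0.1166 + 0.7872 + 1.0644 = 4.628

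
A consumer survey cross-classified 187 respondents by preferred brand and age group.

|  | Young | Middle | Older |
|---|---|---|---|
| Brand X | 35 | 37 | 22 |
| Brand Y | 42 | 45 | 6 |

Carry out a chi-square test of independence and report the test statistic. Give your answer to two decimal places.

Row totals: 94, 93. Column totals: 77, 82, 28. Grand total N = 187.
Expected counts (row total × column total / N):
  Brand X, Young: 94×77/187 = 38.706
  Brand X, Middle: 94×82/187 = 41.219
  Brand X, Older: 94×28/187 = 14.075
  Brand Y, Young: 93×77/187 = 38.294
  Brand Y, Middle: 93×82/187 = 40.781
  Brand Y, Older: 93×28/187 = 13.925
Contributions (O − E)²/E:
  (35 − 38.706)²/38.706 = 0.3548
  (37 − 41.219)²/41.219 = 0.4318
  (22 − 14.075)²/14.075 = 4.4622
  (42 − 38.294)²/38.294 = 0.3587
  (45 − 40.781)²/40.781 = 0.4365
  (6 − 13.925)²/13.925 = 4.5103
χ² = 0.3548 + 0.4318 + 4.4622 + 0.3587 + 0.4365 + 4.5103 = 10.55

10.55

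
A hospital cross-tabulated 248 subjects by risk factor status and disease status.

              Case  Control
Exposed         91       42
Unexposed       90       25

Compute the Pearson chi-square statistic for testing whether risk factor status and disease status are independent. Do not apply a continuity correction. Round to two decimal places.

Row totals: 133, 115. Column totals: 181, 67. Grand total N = 248.
Expected counts (row total × column total / N):
  Exposed, Case: 133×181/248 = 97.0685
  Exposed, Control: 133×67/248 = 35.9315
  Unexposed, Case: 115×181/248 = 83.9315
  Unexposed, Control: 115×67/248 = 31.0685
Contributions (O − E)²/E:
  (91 − 97.0685)²/97.0685 = 0.3794
  (42 − 35.9315)²/35.9315 = 1.0249
  (90 − 83.9315)²/83.9315 = 0.4388
  (25 − 31.0685)²/31.0685 = 1.1853
χ² = 0.3794 + 1.0249 + 0.4388 + 1.1853 = 3.03

3.03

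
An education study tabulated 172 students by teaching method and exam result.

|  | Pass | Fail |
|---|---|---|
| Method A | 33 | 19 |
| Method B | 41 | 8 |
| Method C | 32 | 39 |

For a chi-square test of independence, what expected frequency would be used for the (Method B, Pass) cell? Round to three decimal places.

30.198

Row total (Method B) = 49; column total (Pass) = 106; grand total N = 172.
Expected count = (row total × column total) / N = 49 × 106 / 172 = 30.198.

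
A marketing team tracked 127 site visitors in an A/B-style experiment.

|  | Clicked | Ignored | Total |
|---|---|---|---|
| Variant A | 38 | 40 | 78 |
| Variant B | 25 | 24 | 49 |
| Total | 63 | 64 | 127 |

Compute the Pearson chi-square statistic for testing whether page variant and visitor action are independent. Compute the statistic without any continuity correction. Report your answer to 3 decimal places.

0.064

Grand total N = 127.
Expected counts (row total × column total / N):
  Variant A, Clicked: 78×63/127 = 38.6929
  Variant A, Ignored: 78×64/127 = 39.3071
  Variant B, Clicked: 49×63/127 = 24.3071
  Variant B, Ignored: 49×64/127 = 24.6929
Contributions (O − E)²/E:
  (38 − 38.6929)²/38.6929 = 0.0124
  (40 − 39.3071)²/39.3071 = 0.0122
  (25 − 24.3071)²/24.3071 = 0.0198
  (24 − 24.6929)²/24.6929 = 0.0194
χ² = 0.0124 + 0.0122 + 0.0198 + 0.0194 = 0.064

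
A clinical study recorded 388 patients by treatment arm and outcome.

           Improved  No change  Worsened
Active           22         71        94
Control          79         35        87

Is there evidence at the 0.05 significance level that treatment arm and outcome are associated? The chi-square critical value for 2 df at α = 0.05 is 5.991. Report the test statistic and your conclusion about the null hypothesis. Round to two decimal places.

44.22; reject H₀

Row totals: 187, 201. Column totals: 101, 106, 181. Grand total N = 388.
Expected counts (row total × column total / N):
  Active, Improved: 187×101/388 = 48.678
  Active, No change: 187×106/388 = 51.088
  Active, Worsened: 187×181/388 = 87.235
  Control, Improved: 201×101/388 = 52.322
  Control, No change: 201×106/388 = 54.912
  Control, Worsened: 201×181/388 = 93.765
Contributions (O − E)²/E:
  (22 − 48.678)²/48.678 = 14.6209
  (71 − 51.088)²/51.088 = 7.7609
  (94 − 87.235)²/87.235 = 0.5246
  (79 − 52.322)²/52.322 = 13.6026
  (35 − 54.912)²/54.912 = 7.2204
  (87 − 93.765)²/93.765 = 0.4881
χ² = 14.6209 + 7.7609 + 0.5246 + 13.6026 + 7.2204 + 0.4881 = 44.22
df = (2−1)(3−1) = 2. Since 44.22 > 5.991, reject the null hypothesis of independence at α = 0.05.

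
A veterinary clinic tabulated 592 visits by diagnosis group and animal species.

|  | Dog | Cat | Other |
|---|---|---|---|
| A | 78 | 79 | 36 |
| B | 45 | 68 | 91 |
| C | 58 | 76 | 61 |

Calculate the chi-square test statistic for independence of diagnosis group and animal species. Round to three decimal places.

Row totals: 193, 204, 195. Column totals: 181, 223, 188. Grand total N = 592.
Expected counts (row total × column total / N):
  A, Dog: 193×181/592 = 59.0084
  A, Cat: 193×223/592 = 72.7010
  A, Other: 193×188/592 = 61.2905
  B, Dog: 204×181/592 = 62.3716
  B, Cat: 204×223/592 = 76.8446
  B, Other: 204×188/592 = 64.7838
  C, Dog: 195×181/592 = 59.6199
  C, Cat: 195×223/592 = 73.4544
  C, Other: 195×188/592 = 61.9257
Contributions (O − E)²/E:
  (78 − 59.0084)²/59.0084 = 6.1124
  (79 − 72.7010)²/72.7010 = 0.5458
  (36 − 61.2905)²/61.2905 = 10.4357
  (45 − 62.3716)²/62.3716 = 4.8383
  (68 − 76.8446)²/76.8446 = 1.0180
  (91 − 64.7838)²/64.7838 = 10.6090
  (58 − 59.6199)²/59.6199 = 0.0440
  (76 − 73.4544)²/73.4544 = 0.0882
  (61 − 61.9257)²/61.9257 = 0.0138
χ² = 6.1124 + 0.5458 + 10.4357 + 4.8383 + 1.0180 + 10.6090 + 0.0440 + 0.0882 + 0.0138 = 33.705

33.705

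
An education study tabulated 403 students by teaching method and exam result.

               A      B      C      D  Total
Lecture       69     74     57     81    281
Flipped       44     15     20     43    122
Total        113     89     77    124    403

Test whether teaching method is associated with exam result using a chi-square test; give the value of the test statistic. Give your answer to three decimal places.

13.426

Grand total N = 403.
Expected counts (row total × column total / N):
  Lecture, A: 281×113/403 = 78.7916
  Lecture, B: 281×89/403 = 62.0571
  Lecture, C: 281×77/403 = 53.6898
  Lecture, D: 281×124/403 = 86.4615
  Flipped, A: 122×113/403 = 34.2084
  Flipped, B: 122×89/403 = 26.9429
  Flipped, C: 122×77/403 = 23.3102
  Flipped, D: 122×124/403 = 37.5385
Contributions (O − E)²/E:
  (69 − 78.7916)²/78.7916 = 1.2168
  (74 − 62.0571)²/62.0571 = 2.2984
  (57 − 53.6898)²/53.6898 = 0.2041
  (81 − 86.4615)²/86.4615 = 0.3450
  (44 − 34.2084)²/34.2084 = 2.8027
  (15 − 26.9429)²/26.9429 = 5.2939
  (20 − 23.3102)²/23.3102 = 0.4701
  (43 − 37.5385)²/37.5385 = 0.7946
χ² = 1.2168 + 2.2984 + 0.2041 + 0.3450 + 2.8027 + 5.2939 + 0.4701 + 0.7946 = 13.426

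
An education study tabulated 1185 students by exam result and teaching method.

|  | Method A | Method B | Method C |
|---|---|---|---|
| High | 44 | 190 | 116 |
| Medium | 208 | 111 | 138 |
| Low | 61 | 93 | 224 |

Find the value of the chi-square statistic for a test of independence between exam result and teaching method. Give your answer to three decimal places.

Row totals: 350, 457, 378. Column totals: 313, 394, 478. Grand total N = 1185.
Expected counts (row total × column total / N):
  High, Method A: 350×313/1185 = 92.4473
  High, Method B: 350×394/1185 = 116.3713
  High, Method C: 350×478/1185 = 141.1814
  Medium, Method A: 457×313/1185 = 120.7097
  Medium, Method B: 457×394/1185 = 151.9477
  Medium, Method C: 457×478/1185 = 184.3426
  Low, Method A: 378×313/1185 = 99.8430
  Low, Method B: 378×394/1185 = 125.6810
  Low, Method C: 378×478/1185 = 152.4759
Contributions (O − E)²/E:
  (44 − 92.4473)²/92.4473 = 25.3890
  (190 − 116.3713)²/116.3713 = 46.5852
  (116 − 141.1814)²/141.1814 = 4.4914
  (208 − 120.7097)²/120.7097 = 63.1233
  (111 − 151.9477)²/151.9477 = 11.0348
  (138 − 184.3426)²/184.3426 = 11.6502
  (61 − 99.8430)²/99.8430 = 15.1115
  (93 − 125.6810)²/125.6810 = 8.4981
  (224 − 152.4759)²/152.4759 = 33.5509
χ² = 25.3890 + 46.5852 + 4.4914 + 63.1233 + 11.0348 + 11.6502 + 15.1115 + 8.4981 + 33.5509 = 219.434

219.434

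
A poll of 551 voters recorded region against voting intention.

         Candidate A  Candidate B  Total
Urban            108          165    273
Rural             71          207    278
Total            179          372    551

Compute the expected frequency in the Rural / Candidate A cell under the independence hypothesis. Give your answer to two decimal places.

90.31

Row total (Rural) = 278; column total (Candidate A) = 179; grand total N = 551.
Expected count = (row total × column total) / N = 278 × 179 / 551 = 90.31.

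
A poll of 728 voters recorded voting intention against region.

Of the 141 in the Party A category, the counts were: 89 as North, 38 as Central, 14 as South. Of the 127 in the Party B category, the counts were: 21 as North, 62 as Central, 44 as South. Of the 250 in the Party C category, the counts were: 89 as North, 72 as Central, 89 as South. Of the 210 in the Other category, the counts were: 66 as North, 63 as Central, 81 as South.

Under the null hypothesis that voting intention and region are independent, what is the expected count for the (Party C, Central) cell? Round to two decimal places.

80.70

Row total (Party C) = 250; column total (Central) = 235; grand total N = 728.
Expected count = (row total × column total) / N = 250 × 235 / 728 = 80.70.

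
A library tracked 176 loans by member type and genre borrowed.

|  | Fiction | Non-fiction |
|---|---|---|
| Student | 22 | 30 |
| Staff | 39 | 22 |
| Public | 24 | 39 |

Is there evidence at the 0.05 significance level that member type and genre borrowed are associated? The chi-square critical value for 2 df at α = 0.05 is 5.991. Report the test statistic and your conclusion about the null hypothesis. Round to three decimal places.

9.346; reject H₀

Row totals: 52, 61, 63. Column totals: 85, 91. Grand total N = 176.
Expected counts (row total × column total / N):
  Student, Fiction: 52×85/176 = 25.1136
  Student, Non-fiction: 52×91/176 = 26.8864
  Staff, Fiction: 61×85/176 = 29.4602
  Staff, Non-fiction: 61×91/176 = 31.5398
  Public, Fiction: 63×85/176 = 30.4261
  Public, Non-fiction: 63×91/176 = 32.5739
Contributions (O − E)²/E:
  (22 − 25.1136)²/25.1136 = 0.3860
  (30 − 26.8864)²/26.8864 = 0.3606
  (39 − 29.4602)²/29.4602 = 3.0892
  (22 − 31.5398)²/31.5398 = 2.8855
  (24 − 30.4261)²/30.4261 = 1.3572
  (39 − 32.5739)²/32.5739 = 1.2677
χ² = 0.3860 + 0.3606 + 3.0892 + 2.8855 + 1.3572 + 1.2677 = 9.346
df = (3−1)(2−1) = 2. Since 9.346 > 5.991, reject the null hypothesis of independence at α = 0.05.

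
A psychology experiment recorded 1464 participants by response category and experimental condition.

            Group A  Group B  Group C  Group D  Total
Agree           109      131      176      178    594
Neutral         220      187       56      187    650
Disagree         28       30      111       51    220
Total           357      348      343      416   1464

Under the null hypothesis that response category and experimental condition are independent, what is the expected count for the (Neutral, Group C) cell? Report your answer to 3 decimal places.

152.288

Row total (Neutral) = 650; column total (Group C) = 343; grand total N = 1464.
Expected count = (row total × column total) / N = 650 × 343 / 1464 = 152.288.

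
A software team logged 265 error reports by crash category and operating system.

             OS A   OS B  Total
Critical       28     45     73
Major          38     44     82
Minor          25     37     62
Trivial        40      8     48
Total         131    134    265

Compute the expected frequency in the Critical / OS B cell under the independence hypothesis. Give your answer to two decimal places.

Row total (Critical) = 73; column total (OS B) = 134; grand total N = 265.
Expected count = (row total × column total) / N = 73 × 134 / 265 = 36.91.

36.91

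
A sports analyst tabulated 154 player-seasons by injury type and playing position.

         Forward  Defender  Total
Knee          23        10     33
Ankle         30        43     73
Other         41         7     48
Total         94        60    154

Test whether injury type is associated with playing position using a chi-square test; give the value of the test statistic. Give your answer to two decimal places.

Grand total N = 154.
Expected counts (row total × column total / N):
  Knee, Forward: 33×94/154 = 20.143
  Knee, Defender: 33×60/154 = 12.857
  Ankle, Forward: 73×94/154 = 44.558
  Ankle, Defender: 73×60/154 = 28.442
  Other, Forward: 48×94/154 = 29.299
  Other, Defender: 48×60/154 = 18.701
Contributions (O − E)²/E:
  (23 − 20.143)²/20.143 = 0.4052
  (10 − 12.857)²/12.857 = 0.6349
  (30 − 44.558)²/44.558 = 4.7564
  (43 − 28.442)²/28.442 = 7.4515
  (41 − 29.299)²/29.299 = 4.6730
  (7 − 18.701)²/18.701 = 7.3212
χ² = 0.4052 + 0.6349 + 4.7564 + 7.4515 + 4.6730 + 7.3212 = 25.24

25.24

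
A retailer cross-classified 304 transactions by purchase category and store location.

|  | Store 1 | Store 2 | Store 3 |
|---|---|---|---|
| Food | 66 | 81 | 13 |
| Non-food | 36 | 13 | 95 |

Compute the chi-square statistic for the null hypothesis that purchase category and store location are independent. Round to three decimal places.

Row totals: 160, 144. Column totals: 102, 94, 108. Grand total N = 304.
Expected counts (row total × column total / N):
  Food, Store 1: 160×102/304 = 53.68421
  Food, Store 2: 160×94/304 = 49.47368
  Food, Store 3: 160×108/304 = 56.84211
  Non-food, Store 1: 144×102/304 = 48.31579
  Non-food, Store 2: 144×94/304 = 44.52632
  Non-food, Store 3: 144×108/304 = 51.15789
Contributions (O − E)²/E:
  (66 − 53.68421)²/53.68421 = 2.8254
  (81 − 49.47368)²/49.47368 = 20.0896
  (13 − 56.84211)²/56.84211 = 33.8153
  (36 − 48.31579)²/48.31579 = 3.1393
  (13 − 44.52632)²/44.52632 = 22.3218
  (95 − 51.15789)²/51.15789 = 37.5725
χ² = 2.8254 + 20.0896 + 33.8153 + 3.1393 + 22.3218 + 37.5725 = 119.764

119.764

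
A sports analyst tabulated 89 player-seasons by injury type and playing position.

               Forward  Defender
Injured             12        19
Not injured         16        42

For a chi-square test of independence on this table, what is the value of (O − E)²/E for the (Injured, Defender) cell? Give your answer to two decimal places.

Row total (Injured) = 31; column total (Defender) = 61; N = 89.
Expected count E = 31 × 61 / 89 = 21.247.
Contribution = (O − E)²/E = (19 − 21.247)² / 21.247 = 0.24.

0.24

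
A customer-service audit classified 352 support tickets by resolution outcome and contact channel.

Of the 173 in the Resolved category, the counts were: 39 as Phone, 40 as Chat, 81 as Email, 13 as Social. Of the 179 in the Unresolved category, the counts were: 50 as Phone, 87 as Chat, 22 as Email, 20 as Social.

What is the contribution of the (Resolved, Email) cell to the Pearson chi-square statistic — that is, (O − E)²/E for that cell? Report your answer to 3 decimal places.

Row total (Resolved) = 173; column total (Email) = 103; N = 352.
Expected count E = 173 × 103 / 352 = 50.6222.
Contribution = (O − E)²/E = (81 − 50.6222)² / 50.6222 = 18.229.

18.229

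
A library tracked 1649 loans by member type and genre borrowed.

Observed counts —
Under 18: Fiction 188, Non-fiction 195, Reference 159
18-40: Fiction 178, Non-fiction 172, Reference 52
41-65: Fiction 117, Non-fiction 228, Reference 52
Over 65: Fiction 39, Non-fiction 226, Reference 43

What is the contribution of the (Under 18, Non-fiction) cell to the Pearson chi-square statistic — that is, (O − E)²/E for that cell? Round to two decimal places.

Row total (Under 18) = 542; column total (Non-fiction) = 821; N = 1649.
Expected count E = 542 × 821 / 1649 = 269.850.
Contribution = (O − E)²/E = (195 − 269.850)² / 269.850 = 20.76.

20.76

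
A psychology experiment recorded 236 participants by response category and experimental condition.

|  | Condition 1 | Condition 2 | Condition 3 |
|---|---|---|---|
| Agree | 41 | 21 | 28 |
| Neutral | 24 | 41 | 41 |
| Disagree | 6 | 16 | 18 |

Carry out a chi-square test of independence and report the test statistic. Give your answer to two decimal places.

17.93

Row totals: 90, 106, 40. Column totals: 71, 78, 87. Grand total N = 236.
Expected counts (row total × column total / N):
  Agree, Condition 1: 90×71/236 = 27.076
  Agree, Condition 2: 90×78/236 = 29.746
  Agree, Condition 3: 90×87/236 = 33.178
  Neutral, Condition 1: 106×71/236 = 31.890
  Neutral, Condition 2: 106×78/236 = 35.034
  Neutral, Condition 3: 106×87/236 = 39.076
  Disagree, Condition 1: 40×71/236 = 12.034
  Disagree, Condition 2: 40×78/236 = 13.220
  Disagree, Condition 3: 40×87/236 = 14.746
Contributions (O − E)²/E:
  (41 − 27.076)²/27.076 = 7.1605
  (21 − 29.746)²/29.746 = 2.5715
  (28 − 33.178)²/33.178 = 0.8081
  (24 − 31.890)²/31.890 = 1.9521
  (41 − 35.034)²/35.034 = 1.0160
  (41 − 39.076)²/39.076 = 0.0947
  (6 − 12.034)²/12.034 = 3.0255
  (16 − 13.220)²/13.220 = 0.5846
  (18 − 14.746)²/14.746 = 0.7181
χ² = 7.1605 + 2.5715 + 0.8081 + 1.9521 + 1.0160 + 0.0947 + 3.0255 + 0.5846 + 0.7181 = 17.93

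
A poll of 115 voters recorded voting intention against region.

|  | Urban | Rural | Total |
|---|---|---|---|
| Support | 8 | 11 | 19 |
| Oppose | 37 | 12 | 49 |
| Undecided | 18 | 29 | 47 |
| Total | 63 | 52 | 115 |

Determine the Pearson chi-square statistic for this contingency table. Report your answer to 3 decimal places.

14.887

Grand total N = 115.
Expected counts (row total × column total / N):
  Support, Urban: 19×63/115 = 10.4087
  Support, Rural: 19×52/115 = 8.5913
  Oppose, Urban: 49×63/115 = 26.8435
  Oppose, Rural: 49×52/115 = 22.1565
  Undecided, Urban: 47×63/115 = 25.7478
  Undecided, Rural: 47×52/115 = 21.2522
Contributions (O − E)²/E:
  (8 − 10.4087)²/10.4087 = 0.5574
  (11 − 8.5913)²/8.5913 = 0.6753
  (37 − 26.8435)²/26.8435 = 3.8428
  (12 − 22.1565)²/22.1565 = 4.6557
  (18 − 25.7478)²/25.7478 = 2.3314
  (29 − 21.2522)²/21.2522 = 2.8246
χ² = 0.5574 + 0.6753 + 3.8428 + 4.6557 + 2.3314 + 2.8246 = 14.887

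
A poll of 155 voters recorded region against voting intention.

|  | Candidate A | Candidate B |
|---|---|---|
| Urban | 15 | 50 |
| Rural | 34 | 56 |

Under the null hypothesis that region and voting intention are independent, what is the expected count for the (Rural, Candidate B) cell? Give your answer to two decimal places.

61.55

Row total (Rural) = 90; column total (Candidate B) = 106; grand total N = 155.
Expected count = (row total × column total) / N = 90 × 106 / 155 = 61.55.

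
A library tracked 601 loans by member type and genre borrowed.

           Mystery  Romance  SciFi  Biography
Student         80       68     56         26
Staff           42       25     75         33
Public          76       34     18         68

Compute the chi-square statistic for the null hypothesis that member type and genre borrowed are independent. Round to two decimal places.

89.77

Row totals: 230, 175, 196. Column totals: 198, 127, 149, 127. Grand total N = 601.
Expected counts (row total × column total / N):
  Student, Mystery: 230×198/601 = 75.774
  Student, Romance: 230×127/601 = 48.602
  Student, SciFi: 230×149/601 = 57.022
  Student, Biography: 230×127/601 = 48.602
  Staff, Mystery: 175×198/601 = 57.654
  Staff, Romance: 175×127/601 = 36.980
  Staff, SciFi: 175×149/601 = 43.386
  Staff, Biography: 175×127/601 = 36.980
  Public, Mystery: 196×198/601 = 64.572
  Public, Romance: 196×127/601 = 41.418
  Public, SciFi: 196×149/601 = 48.592
  Public, Biography: 196×127/601 = 41.418
Contributions (O − E)²/E:
  (80 − 75.774)²/75.774 = 0.2357
  (68 − 48.602)²/48.602 = 7.7421
  (56 − 57.022)²/57.022 = 0.0183
  (26 − 48.602)²/48.602 = 10.5109
  (42 − 57.654)²/57.654 = 4.2503
  (25 − 36.980)²/36.980 = 3.8810
  (75 − 43.386)²/43.386 = 23.0361
  (33 − 36.980)²/36.980 = 0.4284
  (76 − 64.572)²/64.572 = 2.0225
  (34 − 41.418)²/41.418 = 1.3286
  (18 − 48.592)²/48.592 = 19.2598
  (68 − 41.418)²/41.418 = 17.0603
χ² = 0.2357 + 7.7421 + 0.0183 + 10.5109 + 4.2503 + 3.8810 + 23.0361 + 0.4284 + 2.0225 + 1.3286 + 19.2598 + 17.0603 = 89.77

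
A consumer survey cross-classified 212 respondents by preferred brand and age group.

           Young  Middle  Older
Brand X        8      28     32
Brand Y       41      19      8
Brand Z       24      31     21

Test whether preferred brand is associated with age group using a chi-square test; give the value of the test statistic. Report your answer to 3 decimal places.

40.441

Row totals: 68, 68, 76. Column totals: 73, 78, 61. Grand total N = 212.
Expected counts (row total × column total / N):
  Brand X, Young: 68×73/212 = 23.4151
  Brand X, Middle: 68×78/212 = 25.0189
  Brand X, Older: 68×61/212 = 19.5660
  Brand Y, Young: 68×73/212 = 23.4151
  Brand Y, Middle: 68×78/212 = 25.0189
  Brand Y, Older: 68×61/212 = 19.5660
  Brand Z, Young: 76×73/212 = 26.1698
  Brand Z, Middle: 76×78/212 = 27.9623
  Brand Z, Older: 76×61/212 = 21.8679
Contributions (O − E)²/E:
  (8 − 23.4151)²/23.4151 = 10.1484
  (28 − 25.0189)²/25.0189 = 0.3552
  (32 − 19.5660)²/19.5660 = 7.9017
  (41 − 23.4151)²/23.4151 = 13.2064
  (19 − 25.0189)²/25.0189 = 1.4480
  (8 − 19.5660)²/19.5660 = 6.8370
  (24 − 26.1698)²/26.1698 = 0.1799
  (31 − 27.9623)²/27.9623 = 0.3300
  (21 − 21.8679)²/21.8679 = 0.0344
χ² = 10.1484 + 0.3552 + 7.9017 + 13.2064 + 1.4480 + 6.8370 + 0.1799 + 0.3300 + 0.0344 = 40.441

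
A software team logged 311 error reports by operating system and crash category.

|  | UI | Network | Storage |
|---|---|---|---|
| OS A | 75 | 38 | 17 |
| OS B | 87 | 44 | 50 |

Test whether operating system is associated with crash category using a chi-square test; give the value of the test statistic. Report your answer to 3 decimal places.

Row totals: 130, 181. Column totals: 162, 82, 67. Grand total N = 311.
Expected counts (row total × column total / N):
  OS A, UI: 130×162/311 = 67.7170
  OS A, Network: 130×82/311 = 34.2765
  OS A, Storage: 130×67/311 = 28.0064
  OS B, UI: 181×162/311 = 94.2830
  OS B, Network: 181×82/311 = 47.7235
  OS B, Storage: 181×67/311 = 38.9936
Contributions (O − E)²/E:
  (75 − 67.7170)²/67.7170 = 0.7833
  (38 − 34.2765)²/34.2765 = 0.4045
  (17 − 28.0064)²/28.0064 = 4.3255
  (87 − 94.2830)²/94.2830 = 0.5626
  (44 − 47.7235)²/47.7235 = 0.2905
  (50 − 38.9936)²/38.9936 = 3.1067
χ² = 0.7833 + 0.4045 + 4.3255 + 0.5626 + 0.2905 + 3.1067 = 9.473

9.473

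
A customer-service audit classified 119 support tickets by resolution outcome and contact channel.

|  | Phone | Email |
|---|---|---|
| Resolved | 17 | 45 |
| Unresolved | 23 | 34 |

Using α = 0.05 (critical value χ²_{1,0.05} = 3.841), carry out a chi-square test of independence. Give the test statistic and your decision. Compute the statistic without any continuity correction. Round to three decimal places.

2.225; fail to reject H₀

Row totals: 62, 57. Column totals: 40, 79. Grand total N = 119.
Expected counts (row total × column total / N):
  Resolved, Phone: 62×40/119 = 20.8403
  Resolved, Email: 62×79/119 = 41.1597
  Unresolved, Phone: 57×40/119 = 19.1597
  Unresolved, Email: 57×79/119 = 37.8403
Contributions (O − E)²/E:
  (17 − 20.8403)²/20.8403 = 0.7077
  (45 − 41.1597)²/41.1597 = 0.3583
  (23 − 19.1597)²/19.1597 = 0.7697
  (34 − 37.8403)²/37.8403 = 0.3897
χ² = 0.7077 + 0.3583 + 0.7697 + 0.3897 = 2.225
df = (2−1)(2−1) = 1. Since 2.225 < 3.841, fail to reject the null hypothesis of independence at α = 0.05.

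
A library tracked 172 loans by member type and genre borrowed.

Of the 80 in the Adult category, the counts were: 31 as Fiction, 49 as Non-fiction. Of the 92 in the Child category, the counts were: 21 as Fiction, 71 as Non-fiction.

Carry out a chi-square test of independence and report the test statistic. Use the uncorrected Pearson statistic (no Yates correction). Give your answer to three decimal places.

5.144

Row totals: 80, 92. Column totals: 52, 120. Grand total N = 172.
Expected counts (row total × column total / N):
  Adult, Fiction: 80×52/172 = 24.1860
  Adult, Non-fiction: 80×120/172 = 55.8140
  Child, Fiction: 92×52/172 = 27.8140
  Child, Non-fiction: 92×120/172 = 64.1860
Contributions (O − E)²/E:
  (31 − 24.1860)²/24.1860 = 1.9197
  (49 − 55.8140)²/55.8140 = 0.8319
  (21 − 27.8140)²/27.8140 = 1.6693
  (71 − 64.1860)²/64.1860 = 0.7234
χ² = 1.9197 + 0.8319 + 1.6693 + 0.7234 = 5.144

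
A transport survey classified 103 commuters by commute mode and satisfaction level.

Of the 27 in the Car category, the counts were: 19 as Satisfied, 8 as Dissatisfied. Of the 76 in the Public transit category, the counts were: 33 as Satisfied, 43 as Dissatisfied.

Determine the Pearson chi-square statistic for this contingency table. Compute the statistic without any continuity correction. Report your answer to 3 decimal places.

Row totals: 27, 76. Column totals: 52, 51. Grand total N = 103.
Expected counts (row total × column total / N):
  Car, Satisfied: 27×52/103 = 13.6311
  Car, Dissatisfied: 27×51/103 = 13.3689
  Public transit, Satisfied: 76×52/103 = 38.3689
  Public transit, Dissatisfied: 76×51/103 = 37.6311
Contributions (O − E)²/E:
  (19 − 13.6311)²/13.6311 = 2.1147
  (8 − 13.3689)²/13.3689 = 2.1561
  (33 − 38.3689)²/38.3689 = 0.7513
  (43 − 37.6311)²/37.6311 = 0.7660
χ² = 2.1147 + 2.1561 + 0.7513 + 0.7660 = 5.788

5.788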